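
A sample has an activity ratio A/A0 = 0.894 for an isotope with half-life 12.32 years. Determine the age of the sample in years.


lambda = ln(2) / t_half = ln(2) / 12.32 = 0.05626195 /yr
t = -ln(A/A0) / lambda
t = -ln(0.894) / 0.05626195
t = 1.9916 yr

1.9916


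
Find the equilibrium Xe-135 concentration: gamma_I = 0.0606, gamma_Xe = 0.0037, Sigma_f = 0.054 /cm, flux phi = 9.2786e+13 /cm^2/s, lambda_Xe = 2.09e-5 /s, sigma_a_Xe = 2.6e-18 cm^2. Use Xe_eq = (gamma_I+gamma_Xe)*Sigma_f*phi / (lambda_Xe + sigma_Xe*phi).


Xe_eq = (gamma_I + gamma_Xe) * Sigma_f * phi / (lambda_Xe + sigma_Xe * phi)
Numerator = (0.0606 + 0.0037) * 0.054 * 9.2786e+13 = 3.221715e+11
Denominator = 2.09e-5 + 2.6e-18 * 9.2786e+13 = 2.621436e-04
Xe_eq = 3.221715e+11 / 2.621436e-04 = 1.2290e+15 /cm^3

1.2290e+15


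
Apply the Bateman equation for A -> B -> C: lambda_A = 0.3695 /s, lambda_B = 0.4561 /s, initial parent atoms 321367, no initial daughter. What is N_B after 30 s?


N_B(t) = lambda_A * N_A0 / (lambda_B - lambda_A) * [exp(-lambda_A*t) - exp(-lambda_B*t)]
exp(-0.3695*30) = 1.534072e-05; exp(-0.4561*30) = 1.141691e-06
N_B = 0.3695 * 321367 / (0.4561 - 0.3695) * (1.534072e-05 - 1.141691e-06)
N_B = 19.470

19.470


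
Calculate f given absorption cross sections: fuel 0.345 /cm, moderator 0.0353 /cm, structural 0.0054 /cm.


f = Sigma_a_fuel / (Sigma_a_fuel + Sigma_a_mod + Sigma_a_other)
f = 0.345 / (0.345 + 0.0353 + 0.0054)
f = 0.89448

0.89448


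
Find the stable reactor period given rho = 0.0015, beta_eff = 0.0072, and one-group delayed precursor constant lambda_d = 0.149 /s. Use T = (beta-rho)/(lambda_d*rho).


T = (beta - rho) / (lambda_d * rho)
T = (0.0072 - 0.0015) / (0.149 * 0.0015)
T = 25.503 s

25.503


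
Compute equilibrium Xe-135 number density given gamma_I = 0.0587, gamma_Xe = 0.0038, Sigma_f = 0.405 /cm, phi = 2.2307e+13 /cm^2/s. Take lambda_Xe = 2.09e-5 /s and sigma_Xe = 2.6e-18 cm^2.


Xe_eq = (gamma_I + gamma_Xe) * Sigma_f * phi / (lambda_Xe + sigma_Xe * phi)
Numerator = (0.0587 + 0.0038) * 0.405 * 2.2307e+13 = 5.646459e+11
Denominator = 2.09e-5 + 2.6e-18 * 2.2307e+13 = 7.889820e-05
Xe_eq = 5.646459e+11 / 7.889820e-05 = 7.1566e+15 /cm^3

7.1566e+15


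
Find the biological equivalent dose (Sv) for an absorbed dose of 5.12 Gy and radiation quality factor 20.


H = D * Q
H = 5.12 * 20
H = 102.40 Sv

102.40


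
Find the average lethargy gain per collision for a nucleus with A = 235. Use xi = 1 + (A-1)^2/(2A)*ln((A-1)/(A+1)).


xi = 1 + (A-1)^2/(2A) * ln((A-1)/(A+1))
xi = 1 + (235-1)^2/(2*235) * ln((235-1)/(235 +1))
xi = 0.0084865

0.0084865


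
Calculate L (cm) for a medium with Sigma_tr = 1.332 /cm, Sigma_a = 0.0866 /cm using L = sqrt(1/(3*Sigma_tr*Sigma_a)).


D = 1 / (3 * Sigma_tr) = 1 / (3 * 1.332) = 0.2502503 cm
L = sqrt(D / Sigma_a)
L = sqrt(0.2502503 / 0.0866)
L = 1.6999 cm

1.6999


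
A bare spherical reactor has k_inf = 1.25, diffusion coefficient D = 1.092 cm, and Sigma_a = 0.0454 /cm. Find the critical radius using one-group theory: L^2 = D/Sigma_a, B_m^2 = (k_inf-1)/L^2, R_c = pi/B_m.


L^2 = D / Sigma_a = 1.092 / 0.0454 = 24.05286 cm^2
B_m^2 = (k_inf - 1) / L^2 = (1.25 - 1) / 24.05286 = 0.01039377 /cm^2
For a bare sphere: B_g = pi/R, so R_c = pi / sqrt(B_m^2)
R_c = pi / sqrt(0.01039377) = 30.815 cm

30.815


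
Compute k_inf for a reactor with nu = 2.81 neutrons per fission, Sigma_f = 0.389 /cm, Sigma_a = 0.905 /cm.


k_inf = nu * Sigma_f / Sigma_a
k_inf = 2.81 * 0.389 / 0.905
k_inf = 1.2078

1.2078


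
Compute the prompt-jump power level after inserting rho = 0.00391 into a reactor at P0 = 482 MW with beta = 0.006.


P1/P0 = beta / (beta - rho)
P1/P0 = 0.006 / (0.006 - 0.00391) = 2.870813
P1 = 482 * 2.870813 = 1383.7 MW

1383.7


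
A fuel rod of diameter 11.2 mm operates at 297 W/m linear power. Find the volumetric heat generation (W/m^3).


r = D / 2 / 1000 = 11.2 / 2 / 1000 = 0.0056 m
q''' = q' / (pi * r^2)
q''' = 297 / (pi * 0.0056^2)
q''' = 3.0146e+06 W/m^3

3.0146e+06


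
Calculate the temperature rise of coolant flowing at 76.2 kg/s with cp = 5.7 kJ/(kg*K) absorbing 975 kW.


dT = Q / (m_dot * cp)
dT = 975 / (76.2 * 5.7)
dT = 2.2448 C

2.2448


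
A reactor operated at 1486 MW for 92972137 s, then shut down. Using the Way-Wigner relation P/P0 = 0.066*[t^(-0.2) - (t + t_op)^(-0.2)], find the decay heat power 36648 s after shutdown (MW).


P/P0 = 0.066 * [t^(-0.2) - (t + t_op)^(-0.2)]
P/P0 = 0.066 * [36648^(-0.2) - (36648 + 92972137)^(-0.2)]
P/P0 = 0.066 * [0.1222334 - 0.02548562] = 0.006385353
P = 1486 * 0.006385353 = 9.4886 MW

9.4886


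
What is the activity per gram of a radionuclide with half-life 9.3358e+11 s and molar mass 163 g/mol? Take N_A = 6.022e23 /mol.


lambda = ln(2) / t_half = ln(2) / 9.3358e+11 = 7.424615e-13 /s
SA = lambda * N_A / M
SA = 7.424615e-13 * 6.022e23 / 163
SA = 2.7430e+09 Bq/g

2.7430e+09


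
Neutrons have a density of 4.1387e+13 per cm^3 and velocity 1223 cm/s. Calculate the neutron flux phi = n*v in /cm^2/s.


phi = n * v
phi = 4.1387e+13 * 1223
phi = 5.0616e+16 /cm^2/s

5.0616e+16


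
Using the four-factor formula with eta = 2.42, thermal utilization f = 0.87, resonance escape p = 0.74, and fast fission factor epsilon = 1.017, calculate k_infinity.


k_inf = eta * f * p * epsilon
k_inf = 2.42 * 0.87 * 0.74 * 1.017
k_inf = 1.5845

1.5845


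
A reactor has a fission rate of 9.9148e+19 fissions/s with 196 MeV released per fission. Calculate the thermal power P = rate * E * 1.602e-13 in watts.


P = fission_rate * E_MeV * 1.602e-13
P = 9.9148e+19 * 196 * 1.602e-13
P = 3.1132e+09 W

3.1132e+09


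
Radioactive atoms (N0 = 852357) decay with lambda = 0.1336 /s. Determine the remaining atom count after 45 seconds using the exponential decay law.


N = N0 * exp(-lambda * t)
N = 852357 * exp(-0.1336 * 45)
N = 2087.6

2087.6


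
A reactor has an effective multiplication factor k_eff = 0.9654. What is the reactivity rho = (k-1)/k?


rho = (k_eff - 1) / k_eff
rho = (0.9654 - 1) / 0.9654
rho = -0.035840

-0.035840


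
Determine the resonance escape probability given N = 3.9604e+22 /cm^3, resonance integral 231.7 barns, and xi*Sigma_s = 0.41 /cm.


p = exp(-N * I * 1e-24 / (xi*Sigma_s))
p = exp(-3.9604e+22 * 231.7 * 1e-24 / 0.41)
p = 1.9055e-10

1.9055e-10


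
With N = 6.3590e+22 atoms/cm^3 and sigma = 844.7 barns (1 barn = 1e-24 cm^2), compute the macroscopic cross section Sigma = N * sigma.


Sigma = N * sigma_barns * 1e-24
Sigma = 6.3590e+22 * 844.7 * 1e-24
Sigma = 53.714 /cm

53.714


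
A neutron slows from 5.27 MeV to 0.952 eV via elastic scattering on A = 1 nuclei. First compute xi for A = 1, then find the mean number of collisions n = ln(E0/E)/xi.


xi = 1 + (A-1)^2/(2A)*ln((A-1)/(A+1)) = 1 (for A = 1)
n = ln(E0/E) / xi
n = ln(5.27e6 / 0.952) / 1
n = ln(5.535714e+06) / 1 = 15.527

15.527


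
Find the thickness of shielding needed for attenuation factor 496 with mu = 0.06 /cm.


x = ln(factor) / mu
x = ln(496) / 0.06
x = 103.44 cm

103.44


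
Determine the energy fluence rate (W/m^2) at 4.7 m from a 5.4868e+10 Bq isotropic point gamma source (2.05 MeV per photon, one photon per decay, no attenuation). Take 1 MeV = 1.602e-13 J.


psi = A * E * 1.602e-13 / (4*pi*r^2)
psi = 5.4868e+10 * 2.05 * 1.602e-13 / (4*pi*4.7^2)
psi = 6.4913e-05 W/m^2

6.4913e-05


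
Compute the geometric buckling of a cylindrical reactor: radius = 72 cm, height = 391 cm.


B^2 = (2.405/R)^2 + (pi/H)^2
B^2 = (2.405/72)^2 + (pi/391)^2
B^2 = 0.0011803 /cm^2

0.0011803


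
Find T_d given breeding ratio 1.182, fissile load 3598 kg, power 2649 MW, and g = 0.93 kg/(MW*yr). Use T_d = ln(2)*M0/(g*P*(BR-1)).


Breeding gain G = BR - 1 = 1.182 - 1 = 0.182
Fissile production rate = g * P * G = 0.93 * 2649 * 0.182 = 448.36974 kg/yr
T_d = ln(2) * M0 / (g * P * G)
T_d = ln(2) * 3598 / 448.36974 = 5.5622 yr

5.5622


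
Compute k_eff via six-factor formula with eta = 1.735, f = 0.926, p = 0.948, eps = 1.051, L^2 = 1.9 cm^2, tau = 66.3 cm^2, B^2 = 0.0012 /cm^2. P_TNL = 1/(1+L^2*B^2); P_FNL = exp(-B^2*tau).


k_inf = eta*f*p*eps = 1.735*0.926*0.948*1.051 = 1.600743
P_TNL = 1/(1 + L^2*B^2) = 1/(1 + 1.9*0.0012) = 0.9977252
P_FNL = exp(-B^2*tau) = exp(-0.0012*66.3) = 0.9235226
k_eff = k_inf * P_TNL * P_FNL = 1.600743 * 0.9977252 * 0.9235226
k_eff = 1.4750

1.4750


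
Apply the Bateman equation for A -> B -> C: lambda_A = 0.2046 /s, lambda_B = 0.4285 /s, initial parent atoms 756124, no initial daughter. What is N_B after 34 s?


N_B(t) = lambda_A * N_A0 / (lambda_B - lambda_A) * [exp(-lambda_A*t) - exp(-lambda_B*t)]
exp(-0.2046*34) = 9.525195e-04; exp(-0.4285*34) = 4.707211e-07
N_B = 0.2046 * 756124 / (0.4285 - 0.2046) * (9.525195e-04 - 4.707211e-07)
N_B = 657.81

657.81


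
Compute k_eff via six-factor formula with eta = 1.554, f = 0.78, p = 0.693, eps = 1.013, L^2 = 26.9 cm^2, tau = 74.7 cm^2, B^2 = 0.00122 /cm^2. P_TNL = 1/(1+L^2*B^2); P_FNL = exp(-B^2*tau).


k_inf = eta*f*p*eps = 1.554*0.78*0.693*1.013 = 0.8509191
P_TNL = 1/(1 + L^2*B^2) = 1/(1 + 26.9*0.00122) = 0.9682248
P_FNL = exp(-B^2*tau) = exp(-0.00122*74.7) = 0.9128954
k_eff = k_inf * P_TNL * P_FNL = 0.8509191 * 0.9682248 * 0.9128954
k_eff = 0.75212

0.75212


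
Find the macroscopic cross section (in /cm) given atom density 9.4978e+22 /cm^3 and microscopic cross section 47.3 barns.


Sigma = N * sigma_barns * 1e-24
Sigma = 9.4978e+22 * 47.3 * 1e-24
Sigma = 4.4925 /cm

4.4925


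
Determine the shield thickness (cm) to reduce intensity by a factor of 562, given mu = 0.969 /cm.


x = ln(factor) / mu
x = ln(562) / 0.969
x = 6.5341 cm

6.5341


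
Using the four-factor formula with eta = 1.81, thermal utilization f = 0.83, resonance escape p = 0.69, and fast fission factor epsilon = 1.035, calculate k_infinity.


k_inf = eta * f * p * epsilon
k_inf = 1.81 * 0.83 * 0.69 * 1.035
k_inf = 1.0729

1.0729


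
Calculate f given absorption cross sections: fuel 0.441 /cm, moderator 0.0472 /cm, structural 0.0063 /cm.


f = Sigma_a_fuel / (Sigma_a_fuel + Sigma_a_mod + Sigma_a_other)
f = 0.441 / (0.441 + 0.0472 + 0.0063)
f = 0.89181

0.89181


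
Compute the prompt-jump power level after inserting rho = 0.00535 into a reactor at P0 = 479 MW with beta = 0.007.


P1/P0 = beta / (beta - rho)
P1/P0 = 0.007 / (0.007 - 0.00535) = 4.242424
P1 = 479 * 4.242424 = 2032.1 MW

2032.1


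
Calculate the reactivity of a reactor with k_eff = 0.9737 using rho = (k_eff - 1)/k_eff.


rho = (k_eff - 1) / k_eff
rho = (0.9737 - 1) / 0.9737
rho = -0.027010

-0.027010


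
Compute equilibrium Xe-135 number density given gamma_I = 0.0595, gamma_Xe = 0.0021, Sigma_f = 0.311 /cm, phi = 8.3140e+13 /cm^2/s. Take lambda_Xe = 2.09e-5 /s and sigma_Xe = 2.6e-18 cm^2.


Xe_eq = (gamma_I + gamma_Xe) * Sigma_f * phi / (lambda_Xe + sigma_Xe * phi)
Numerator = (0.0595 + 0.0021) * 0.311 * 8.3140e+13 = 1.592763e+12
Denominator = 2.09e-5 + 2.6e-18 * 8.3140e+13 = 2.370640e-04
Xe_eq = 1.592763e+12 / 2.370640e-04 = 6.7187e+15 /cm^3

6.7187e+15


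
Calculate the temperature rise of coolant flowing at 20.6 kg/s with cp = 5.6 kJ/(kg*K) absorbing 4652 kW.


dT = Q / (m_dot * cp)
dT = 4652 / (20.6 * 5.6)
dT = 40.326 C

40.326


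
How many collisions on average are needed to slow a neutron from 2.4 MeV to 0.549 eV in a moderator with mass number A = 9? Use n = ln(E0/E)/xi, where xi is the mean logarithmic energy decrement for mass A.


xi = 1 + (A-1)^2/(2A)*ln((A-1)/(A+1)) = 0.2066007 (for A = 9)
n = ln(E0/E) / xi
n = ln(2.4e6 / 0.549) / 0.2066007
n = ln(4.371585e+06) / 0.2066007 = 74.011

74.011


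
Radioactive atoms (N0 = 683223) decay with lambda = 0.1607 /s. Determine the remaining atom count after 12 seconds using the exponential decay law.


N = N0 * exp(-lambda * t)
N = 683223 * exp(-0.1607 * 12)
N = 99327

99327


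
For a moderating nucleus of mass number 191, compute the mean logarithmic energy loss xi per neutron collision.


xi = 1 + (A-1)^2/(2A) * ln((A-1)/(A+1))
xi = 1 + (191-1)^2/(2*191) * ln((191-1)/(191 +1))
xi = 0.010435

0.010435


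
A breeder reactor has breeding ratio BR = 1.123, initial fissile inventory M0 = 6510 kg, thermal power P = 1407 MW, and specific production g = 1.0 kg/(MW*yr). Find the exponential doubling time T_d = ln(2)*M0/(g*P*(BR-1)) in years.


Breeding gain G = BR - 1 = 1.123 - 1 = 0.123
Fissile production rate = g * P * G = 1.0 * 1407 * 0.123 = 173.061 kg/yr
T_d = ln(2) * M0 / (g * P * G)
T_d = ln(2) * 6510 / 173.061 = 26.074 yr

26.074


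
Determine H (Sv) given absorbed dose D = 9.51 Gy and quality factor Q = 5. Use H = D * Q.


H = D * Q
H = 9.51 * 5
H = 47.550 Sv

47.550


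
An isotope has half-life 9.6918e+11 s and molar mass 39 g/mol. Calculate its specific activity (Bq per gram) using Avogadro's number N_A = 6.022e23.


lambda = ln(2) / t_half = ln(2) / 9.6918e+11 = 7.151893e-13 /s
SA = lambda * N_A / M
SA = 7.151893e-13 * 6.022e23 / 39
SA = 1.1043e+10 Bq/g

1.1043e+10


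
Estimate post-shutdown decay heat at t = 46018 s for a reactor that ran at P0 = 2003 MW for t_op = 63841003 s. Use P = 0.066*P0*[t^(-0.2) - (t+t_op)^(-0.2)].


P/P0 = 0.066 * [t^(-0.2) - (t + t_op)^(-0.2)]
P/P0 = 0.066 * [46018^(-0.2) - (46018 + 63841003)^(-0.2)]
P/P0 = 0.066 * [0.1167924 - 0.02747372] = 0.005895033
P = 2003 * 0.005895033 = 11.808 MW

11.808


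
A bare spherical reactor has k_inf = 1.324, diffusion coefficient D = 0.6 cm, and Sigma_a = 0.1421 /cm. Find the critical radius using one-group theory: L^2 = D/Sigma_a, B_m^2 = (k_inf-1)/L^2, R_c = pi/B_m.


L^2 = D / Sigma_a = 0.6 / 0.1421 = 4.222379 cm^2
B_m^2 = (k_inf - 1) / L^2 = (1.324 - 1) / 4.222379 = 0.07673399 /cm^2
For a bare sphere: B_g = pi/R, so R_c = pi / sqrt(B_m^2)
R_c = pi / sqrt(0.07673399) = 11.341 cm

11.341


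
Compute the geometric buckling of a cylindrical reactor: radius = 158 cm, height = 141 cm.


B^2 = (2.405/R)^2 + (pi/H)^2
B^2 = (2.405/158)^2 + (pi/141)^2
B^2 = 7.2813e-04 /cm^2

7.2813e-04


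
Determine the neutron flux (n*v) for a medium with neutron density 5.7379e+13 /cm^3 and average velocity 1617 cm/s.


phi = n * v
phi = 5.7379e+13 * 1617
phi = 9.2782e+16 /cm^2/s

9.2782e+16


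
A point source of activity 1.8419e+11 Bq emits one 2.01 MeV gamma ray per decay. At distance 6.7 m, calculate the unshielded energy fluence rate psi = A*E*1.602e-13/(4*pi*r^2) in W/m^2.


psi = A * E * 1.602e-13 / (4*pi*r^2)
psi = 1.8419e+11 * 2.01 * 1.602e-13 / (4*pi*6.7^2)
psi = 1.0514e-04 W/m^2

1.0514e-04


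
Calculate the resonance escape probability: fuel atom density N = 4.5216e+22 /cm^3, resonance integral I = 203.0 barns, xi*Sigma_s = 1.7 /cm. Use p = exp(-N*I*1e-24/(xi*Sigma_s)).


p = exp(-N * I * 1e-24 / (xi*Sigma_s))
p = exp(-4.5216e+22 * 203.0 * 1e-24 / 1.7)
p = 0.0045196

0.0045196


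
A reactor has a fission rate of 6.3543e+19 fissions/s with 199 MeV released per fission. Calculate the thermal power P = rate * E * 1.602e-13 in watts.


P = fission_rate * E_MeV * 1.602e-13
P = 6.3543e+19 * 199 * 1.602e-13
P = 2.0257e+09 W

2.0257e+09


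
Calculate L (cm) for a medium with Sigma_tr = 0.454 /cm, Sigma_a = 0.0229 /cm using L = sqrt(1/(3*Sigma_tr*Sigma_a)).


D = 1 / (3 * Sigma_tr) = 1 / (3 * 0.454) = 0.7342144 cm
L = sqrt(D / Sigma_a)
L = sqrt(0.7342144 / 0.0229)
L = 5.6623 cm

5.6623


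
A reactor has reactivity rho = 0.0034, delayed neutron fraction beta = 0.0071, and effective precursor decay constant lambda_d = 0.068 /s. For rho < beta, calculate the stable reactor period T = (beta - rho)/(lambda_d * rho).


T = (beta - rho) / (lambda_d * rho)
T = (0.0071 - 0.0034) / (0.068 * 0.0034)
T = 16.003 s

16.003


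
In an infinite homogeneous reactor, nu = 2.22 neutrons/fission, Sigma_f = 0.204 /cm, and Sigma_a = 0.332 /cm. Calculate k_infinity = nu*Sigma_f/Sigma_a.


k_inf = nu * Sigma_f / Sigma_a
k_inf = 2.22 * 0.204 / 0.332
k_inf = 1.3641

1.3641


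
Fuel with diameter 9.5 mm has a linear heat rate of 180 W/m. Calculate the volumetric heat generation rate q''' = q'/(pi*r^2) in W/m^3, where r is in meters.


r = D / 2 / 1000 = 9.5 / 2 / 1000 = 0.00475 m
q''' = q' / (pi * r^2)
q''' = 180 / (pi * 0.00475^2)
q''' = 2.5394e+06 W/m^3

2.5394e+06


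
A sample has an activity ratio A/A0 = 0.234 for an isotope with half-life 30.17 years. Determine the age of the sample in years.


lambda = ln(2) / t_half = ln(2) / 30.17 = 0.02297472 /yr
t = -ln(A/A0) / lambda
t = -ln(0.234) / 0.02297472
t = 63.219 yr

63.219


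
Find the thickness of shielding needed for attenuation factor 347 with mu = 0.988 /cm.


x = ln(factor) / mu
x = ln(347) / 0.988
x = 5.9204 cm

5.9204


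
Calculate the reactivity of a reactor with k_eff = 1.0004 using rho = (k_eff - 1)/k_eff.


rho = (k_eff - 1) / k_eff
rho = (1.0004 - 1) / 1.0004
rho = 3.9984e-04

3.9984e-04


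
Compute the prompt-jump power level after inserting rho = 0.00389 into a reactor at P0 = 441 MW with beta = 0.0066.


P1/P0 = beta / (beta - rho)
P1/P0 = 0.0066 / (0.0066 - 0.00389) = 2.435424
P1 = 441 * 2.435424 = 1074.0 MW

1074.0


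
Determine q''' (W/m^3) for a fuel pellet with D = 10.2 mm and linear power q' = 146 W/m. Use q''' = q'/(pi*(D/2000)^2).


r = D / 2 / 1000 = 10.2 / 2 / 1000 = 0.0051 m
q''' = q' / (pi * r^2)
q''' = 146 / (pi * 0.0051^2)
q''' = 1.7867e+06 W/m^3

1.7867e+06


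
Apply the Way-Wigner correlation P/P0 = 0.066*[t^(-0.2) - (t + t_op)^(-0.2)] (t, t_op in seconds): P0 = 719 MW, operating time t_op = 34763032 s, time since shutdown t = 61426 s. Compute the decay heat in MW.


P/P0 = 0.066 * [t^(-0.2) - (t + t_op)^(-0.2)]
P/P0 = 0.066 * [61426^(-0.2) - (61426 + 34763032)^(-0.2)]
P/P0 = 0.066 * [0.1102376 - 0.03101867] = 0.005228449
P = 719 * 0.005228449 = 3.7593 MW

3.7593


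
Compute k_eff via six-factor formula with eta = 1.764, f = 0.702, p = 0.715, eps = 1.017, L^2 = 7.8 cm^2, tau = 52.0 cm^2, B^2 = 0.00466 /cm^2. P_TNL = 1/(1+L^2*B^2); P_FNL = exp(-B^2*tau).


k_inf = eta*f*p*eps = 1.764*0.702*0.715*1.017 = 0.9004564
P_TNL = 1/(1 + L^2*B^2) = 1/(1 + 7.8*0.00466) = 0.9649268
P_FNL = exp(-B^2*tau) = exp(-0.00466*52.0) = 0.7848050
k_eff = k_inf * P_TNL * P_FNL = 0.9004564 * 0.9649268 * 0.7848050
k_eff = 0.68190

0.68190


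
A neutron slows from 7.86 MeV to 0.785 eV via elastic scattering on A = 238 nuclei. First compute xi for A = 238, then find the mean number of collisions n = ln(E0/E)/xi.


xi = 1 + (A-1)^2/(2A)*ln((A-1)/(A+1)) = 0.008379872 (for A = 238)
n = ln(E0/E) / xi
n = ln(7.86e6 / 0.785) / 0.008379872
n = ln(1.001274e+07) / 0.008379872 = 1923.6

1923.6


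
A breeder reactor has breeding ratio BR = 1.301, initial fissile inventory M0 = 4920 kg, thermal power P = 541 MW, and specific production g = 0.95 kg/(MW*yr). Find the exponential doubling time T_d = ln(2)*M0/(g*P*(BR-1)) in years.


Breeding gain G = BR - 1 = 1.301 - 1 = 0.301
Fissile production rate = g * P * G = 0.95 * 541 * 0.301 = 154.69895 kg/yr
T_d = ln(2) * M0 / (g * P * G)
T_d = ln(2) * 4920 / 154.69895 = 22.045 yr

22.045


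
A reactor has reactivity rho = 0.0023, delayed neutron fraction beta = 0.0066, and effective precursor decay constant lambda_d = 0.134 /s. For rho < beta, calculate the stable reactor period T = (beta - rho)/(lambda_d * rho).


T = (beta - rho) / (lambda_d * rho)
T = (0.0066 - 0.0023) / (0.134 * 0.0023)
T = 13.952 s

13.952


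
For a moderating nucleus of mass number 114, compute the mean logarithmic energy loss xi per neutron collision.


xi = 1 + (A-1)^2/(2A) * ln((A-1)/(A+1))
xi = 1 + (114-1)^2/(2*114) * ln((114-1)/(114 +1))
xi = 0.017442

0.017442


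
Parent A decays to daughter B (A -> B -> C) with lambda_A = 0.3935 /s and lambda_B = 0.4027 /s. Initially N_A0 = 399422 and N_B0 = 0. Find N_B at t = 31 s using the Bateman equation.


N_B(t) = lambda_A * N_A0 / (lambda_B - lambda_A) * [exp(-lambda_A*t) - exp(-lambda_B*t)]
exp(-0.3935*31) = 5.038007e-06; exp(-0.4027*31) = 3.787895e-06
N_B = 0.3935 * 399422 / (0.4027 - 0.3935) * (5.038007e-06 - 3.787895e-06)
N_B = 21.357

21.357


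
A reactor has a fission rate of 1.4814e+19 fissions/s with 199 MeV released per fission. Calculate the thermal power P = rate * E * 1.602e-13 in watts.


P = fission_rate * E_MeV * 1.602e-13
P = 1.4814e+19 * 199 * 1.602e-13
P = 4.7227e+08 W

4.7227e+08


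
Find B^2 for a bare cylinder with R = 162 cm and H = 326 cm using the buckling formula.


B^2 = (2.405/R)^2 + (pi/H)^2
B^2 = (2.405/162)^2 + (pi/326)^2
B^2 = 3.1326e-04 /cm^2

3.1326e-04


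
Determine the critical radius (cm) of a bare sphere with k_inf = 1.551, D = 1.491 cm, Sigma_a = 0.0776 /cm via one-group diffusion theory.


L^2 = D / Sigma_a = 1.491 / 0.0776 = 19.21392 cm^2
B_m^2 = (k_inf - 1) / L^2 = (1.551 - 1) / 19.21392 = 0.02867713 /cm^2
For a bare sphere: B_g = pi/R, so R_c = pi / sqrt(B_m^2)
R_c = pi / sqrt(0.02867713) = 18.552 cm

18.552


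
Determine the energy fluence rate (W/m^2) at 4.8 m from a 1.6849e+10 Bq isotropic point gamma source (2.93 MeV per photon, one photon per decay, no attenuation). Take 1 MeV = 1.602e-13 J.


psi = A * E * 1.602e-13 / (4*pi*r^2)
psi = 1.6849e+10 * 2.93 * 1.602e-13 / (4*pi*4.8^2)
psi = 2.7316e-05 W/m^2

2.7316e-05


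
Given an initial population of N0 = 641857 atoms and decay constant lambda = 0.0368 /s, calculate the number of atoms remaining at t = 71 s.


N = N0 * exp(-lambda * t)
N = 641857 * exp(-0.0368 * 71)
N = 47067

47067


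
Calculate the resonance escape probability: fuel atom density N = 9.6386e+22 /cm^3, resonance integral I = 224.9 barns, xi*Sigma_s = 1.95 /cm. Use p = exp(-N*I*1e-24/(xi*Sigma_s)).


p = exp(-N * I * 1e-24 / (xi*Sigma_s))
p = exp(-9.6386e+22 * 224.9 * 1e-24 / 1.95)
p = 1.4865e-05

1.4865e-05


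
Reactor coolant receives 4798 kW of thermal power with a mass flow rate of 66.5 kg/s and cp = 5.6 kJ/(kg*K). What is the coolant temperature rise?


dT = Q / (m_dot * cp)
dT = 4798 / (66.5 * 5.6)
dT = 12.884 C

12.884


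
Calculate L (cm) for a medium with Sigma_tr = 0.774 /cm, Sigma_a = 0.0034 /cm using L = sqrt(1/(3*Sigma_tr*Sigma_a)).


D = 1 / (3 * Sigma_tr) = 1 / (3 * 0.774) = 0.4306632 cm
L = sqrt(D / Sigma_a)
L = sqrt(0.4306632 / 0.0034)
L = 11.255 cm

11.255


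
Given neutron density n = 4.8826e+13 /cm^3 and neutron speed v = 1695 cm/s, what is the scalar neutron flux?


phi = n * v
phi = 4.8826e+13 * 1695
phi = 8.2760e+16 /cm^2/s

8.2760e+16


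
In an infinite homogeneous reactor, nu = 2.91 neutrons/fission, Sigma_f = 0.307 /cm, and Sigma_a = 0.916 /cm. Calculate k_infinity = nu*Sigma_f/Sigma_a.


k_inf = nu * Sigma_f / Sigma_a
k_inf = 2.91 * 0.307 / 0.916
k_inf = 0.97529

0.97529


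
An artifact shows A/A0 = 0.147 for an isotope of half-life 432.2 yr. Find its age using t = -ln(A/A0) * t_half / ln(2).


lambda = ln(2) / t_half = ln(2) / 432.2 = 0.001603765 /yr
t = -ln(A/A0) / lambda
t = -ln(0.147) / 0.001603765
t = 1195.5 yr

1195.5


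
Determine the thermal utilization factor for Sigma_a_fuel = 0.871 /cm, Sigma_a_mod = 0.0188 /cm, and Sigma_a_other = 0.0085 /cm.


f = Sigma_a_fuel / (Sigma_a_fuel + Sigma_a_mod + Sigma_a_other)
f = 0.871 / (0.871 + 0.0188 + 0.0085)
f = 0.96961

0.96961


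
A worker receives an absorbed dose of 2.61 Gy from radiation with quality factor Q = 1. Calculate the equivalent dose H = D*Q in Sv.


H = D * Q
H = 2.61 * 1
H = 2.6100 Sv

2.6100


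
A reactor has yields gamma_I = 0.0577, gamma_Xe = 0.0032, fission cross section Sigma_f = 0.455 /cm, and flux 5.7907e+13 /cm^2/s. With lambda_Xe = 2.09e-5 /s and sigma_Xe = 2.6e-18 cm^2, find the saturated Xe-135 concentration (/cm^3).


Xe_eq = (gamma_I + gamma_Xe) * Sigma_f * phi / (lambda_Xe + sigma_Xe * phi)
Numerator = (0.0577 + 0.0032) * 0.455 * 5.7907e+13 = 1.604574e+12
Denominator = 2.09e-5 + 2.6e-18 * 5.7907e+13 = 1.714582e-04
Xe_eq = 1.604574e+12 / 1.714582e-04 = 9.3584e+15 /cm^3

9.3584e+15


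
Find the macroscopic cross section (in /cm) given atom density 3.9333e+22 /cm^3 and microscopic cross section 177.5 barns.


Sigma = N * sigma_barns * 1e-24
Sigma = 3.9333e+22 * 177.5 * 1e-24
Sigma = 6.9816 /cm

6.9816


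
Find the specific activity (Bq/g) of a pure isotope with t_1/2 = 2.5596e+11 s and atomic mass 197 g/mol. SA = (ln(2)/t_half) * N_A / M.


lambda = ln(2) / t_half = ln(2) / 2.5596e+11 = 2.708029e-12 /s
SA = lambda * N_A / M
SA = 2.708029e-12 * 6.022e23 / 197
SA = 8.2780e+09 Bq/g

8.2780e+09


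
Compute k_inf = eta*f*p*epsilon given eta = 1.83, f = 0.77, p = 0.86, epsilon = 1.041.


k_inf = eta * f * p * epsilon
k_inf = 1.83 * 0.77 * 0.86 * 1.041
k_inf = 1.2615

1.2615


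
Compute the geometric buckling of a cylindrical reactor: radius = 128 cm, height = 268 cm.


B^2 = (2.405/R)^2 + (pi/H)^2
B^2 = (2.405/128)^2 + (pi/268)^2
B^2 = 4.9044e-04 /cm^2

4.9044e-04


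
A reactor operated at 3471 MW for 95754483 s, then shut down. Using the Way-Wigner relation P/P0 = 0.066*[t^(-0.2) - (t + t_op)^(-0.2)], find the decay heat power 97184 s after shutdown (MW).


P/P0 = 0.066 * [t^(-0.2) - (t + t_op)^(-0.2)]
P/P0 = 0.066 * [97184^(-0.2) - (97184 + 95754483)^(-0.2)]
P/P0 = 0.066 * [0.1005729 - 0.02533262] = 0.004965858
P = 3471 * 0.004965858 = 17.236 MW

17.236


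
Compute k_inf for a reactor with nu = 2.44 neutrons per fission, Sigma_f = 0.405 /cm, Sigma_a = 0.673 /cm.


k_inf = nu * Sigma_f / Sigma_a
k_inf = 2.44 * 0.405 / 0.673
k_inf = 1.4684

1.4684


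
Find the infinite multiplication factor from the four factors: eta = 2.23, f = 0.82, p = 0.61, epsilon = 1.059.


k_inf = eta * f * p * epsilon
k_inf = 2.23 * 0.82 * 0.61 * 1.059
k_inf = 1.1813

1.1813


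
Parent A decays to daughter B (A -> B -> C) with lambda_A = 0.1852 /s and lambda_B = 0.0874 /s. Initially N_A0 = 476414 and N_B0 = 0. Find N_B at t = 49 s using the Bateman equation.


N_B(t) = lambda_A * N_A0 / (lambda_B - lambda_A) * [exp(-lambda_A*t) - exp(-lambda_B*t)]
exp(-0.1852*49) = 1.145155e-04; exp(-0.0874*49) = 0.01380672
N_B = 0.1852 * 476414 / (0.0874 - 0.1852) * (1.145155e-04 - 0.01380672)
N_B = 12353

12353


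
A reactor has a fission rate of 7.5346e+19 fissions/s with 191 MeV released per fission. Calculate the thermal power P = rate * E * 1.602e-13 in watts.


P = fission_rate * E_MeV * 1.602e-13
P = 7.5346e+19 * 191 * 1.602e-13
P = 2.3055e+09 W

2.3055e+09


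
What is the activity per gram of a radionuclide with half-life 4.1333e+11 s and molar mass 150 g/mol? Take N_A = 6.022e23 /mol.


lambda = ln(2) / t_half = ln(2) / 4.1333e+11 = 1.676983e-12 /s
SA = lambda * N_A / M
SA = 1.676983e-12 * 6.022e23 / 150
SA = 6.7325e+09 Bq/g

6.7325e+09


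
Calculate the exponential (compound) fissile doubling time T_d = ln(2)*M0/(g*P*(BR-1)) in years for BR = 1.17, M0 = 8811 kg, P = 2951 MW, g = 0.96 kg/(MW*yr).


Breeding gain G = BR - 1 = 1.17 - 1 = 0.17
Fissile production rate = g * P * G = 0.96 * 2951 * 0.17 = 481.6032 kg/yr
T_d = ln(2) * M0 / (g * P * G)
T_d = ln(2) * 8811 / 481.6032 = 12.681 yr

12.681


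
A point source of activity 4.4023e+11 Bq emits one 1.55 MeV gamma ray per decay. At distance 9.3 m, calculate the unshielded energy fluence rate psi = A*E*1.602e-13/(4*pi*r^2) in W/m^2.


psi = A * E * 1.602e-13 / (4*pi*r^2)
psi = 4.4023e+11 * 1.55 * 1.602e-13 / (4*pi*9.3^2)
psi = 1.0058e-04 W/m^2

1.0058e-04


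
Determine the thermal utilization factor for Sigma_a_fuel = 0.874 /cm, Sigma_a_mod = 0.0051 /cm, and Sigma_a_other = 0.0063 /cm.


f = Sigma_a_fuel / (Sigma_a_fuel + Sigma_a_mod + Sigma_a_other)
f = 0.874 / (0.874 + 0.0051 + 0.0063)
f = 0.98712

0.98712


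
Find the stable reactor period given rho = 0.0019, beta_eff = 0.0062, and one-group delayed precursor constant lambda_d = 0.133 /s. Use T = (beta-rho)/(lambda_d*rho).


T = (beta - rho) / (lambda_d * rho)
T = (0.0062 - 0.0019) / (0.133 * 0.0019)
T = 17.016 s

17.016


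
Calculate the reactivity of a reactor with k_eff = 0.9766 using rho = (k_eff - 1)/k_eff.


rho = (k_eff - 1) / k_eff
rho = (0.9766 - 1) / 0.9766
rho = -0.023961

-0.023961


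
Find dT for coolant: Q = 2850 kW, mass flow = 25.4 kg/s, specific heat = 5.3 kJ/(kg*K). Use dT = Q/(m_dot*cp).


dT = Q / (m_dot * cp)
dT = 2850 / (25.4 * 5.3)
dT = 21.171 C

21.171


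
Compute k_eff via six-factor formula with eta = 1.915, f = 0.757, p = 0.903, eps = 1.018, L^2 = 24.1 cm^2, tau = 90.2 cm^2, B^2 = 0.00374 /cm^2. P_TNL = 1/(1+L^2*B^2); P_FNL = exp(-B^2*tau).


k_inf = eta*f*p*eps = 1.915*0.757*0.903*1.018 = 1.332601
P_TNL = 1/(1 + L^2*B^2) = 1/(1 + 24.1*0.00374) = 0.9173184
P_FNL = exp(-B^2*tau) = exp(-0.00374*90.2) = 0.7136604
k_eff = k_inf * P_TNL * P_FNL = 1.332601 * 0.9173184 * 0.7136604
k_eff = 0.87239

0.87239


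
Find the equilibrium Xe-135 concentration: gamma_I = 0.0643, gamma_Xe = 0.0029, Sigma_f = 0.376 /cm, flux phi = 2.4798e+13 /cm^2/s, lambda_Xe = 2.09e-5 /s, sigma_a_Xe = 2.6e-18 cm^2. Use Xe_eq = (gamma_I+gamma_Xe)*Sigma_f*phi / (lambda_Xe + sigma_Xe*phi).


Xe_eq = (gamma_I + gamma_Xe) * Sigma_f * phi / (lambda_Xe + sigma_Xe * phi)
Numerator = (0.0643 + 0.0029) * 0.376 * 2.4798e+13 = 6.265760e+11
Denominator = 2.09e-5 + 2.6e-18 * 2.4798e+13 = 8.537480e-05
Xe_eq = 6.265760e+11 / 8.537480e-05 = 7.3391e+15 /cm^3

7.3391e+15


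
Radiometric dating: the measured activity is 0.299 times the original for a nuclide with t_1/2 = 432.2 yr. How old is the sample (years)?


lambda = ln(2) / t_half = ln(2) / 432.2 = 0.001603765 /yr
t = -ln(A/A0) / lambda
t = -ln(0.299) / 0.001603765
t = 752.80 yr

752.80


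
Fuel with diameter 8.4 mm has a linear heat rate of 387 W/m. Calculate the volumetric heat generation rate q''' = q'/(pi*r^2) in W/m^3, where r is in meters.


r = D / 2 / 1000 = 8.4 / 2 / 1000 = 0.0042 m
q''' = q' / (pi * r^2)
q''' = 387 / (pi * 0.0042^2)
q''' = 6.9833e+06 W/m^3

6.9833e+06


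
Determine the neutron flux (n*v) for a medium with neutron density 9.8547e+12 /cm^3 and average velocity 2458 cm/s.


phi = n * v
phi = 9.8547e+12 * 2458
phi = 2.4223e+16 /cm^2/s

2.4223e+16


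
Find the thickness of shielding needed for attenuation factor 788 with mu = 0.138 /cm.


x = ln(factor) / mu
x = ln(788) / 0.138
x = 48.330 cm

48.330


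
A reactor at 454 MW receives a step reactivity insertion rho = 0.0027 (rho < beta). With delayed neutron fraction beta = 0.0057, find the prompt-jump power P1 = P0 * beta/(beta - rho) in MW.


P1/P0 = beta / (beta - rho)
P1/P0 = 0.0057 / (0.0057 - 0.0027) = 1.900000
P1 = 454 * 1.900000 = 862.60 MW

862.60


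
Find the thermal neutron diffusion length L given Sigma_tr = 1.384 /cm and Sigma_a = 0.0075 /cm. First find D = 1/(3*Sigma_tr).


D = 1 / (3 * Sigma_tr) = 1 / (3 * 1.384) = 0.2408478 cm
L = sqrt(D / Sigma_a)
L = sqrt(0.2408478 / 0.0075)
L = 5.6668 cm

5.6668


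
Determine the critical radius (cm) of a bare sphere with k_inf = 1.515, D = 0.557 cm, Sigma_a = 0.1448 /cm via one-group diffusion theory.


L^2 = D / Sigma_a = 0.557 / 0.1448 = 3.846685 cm^2
B_m^2 = (k_inf - 1) / L^2 = (1.515 - 1) / 3.846685 = 0.1338815 /cm^2
For a bare sphere: B_g = pi/R, so R_c = pi / sqrt(B_m^2)
R_c = pi / sqrt(0.1338815) = 8.5860 cm

8.5860


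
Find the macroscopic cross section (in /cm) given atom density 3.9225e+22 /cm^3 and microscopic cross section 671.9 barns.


Sigma = N * sigma_barns * 1e-24
Sigma = 3.9225e+22 * 671.9 * 1e-24
Sigma = 26.355 /cm

26.355


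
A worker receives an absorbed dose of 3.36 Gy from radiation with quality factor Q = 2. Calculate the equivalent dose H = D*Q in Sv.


H = D * Q
H = 3.36 * 2
H = 6.7200 Sv

6.7200


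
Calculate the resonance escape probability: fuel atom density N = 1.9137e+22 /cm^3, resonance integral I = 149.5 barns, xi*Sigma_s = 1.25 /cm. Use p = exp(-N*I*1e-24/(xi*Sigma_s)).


p = exp(-N * I * 1e-24 / (xi*Sigma_s))
p = exp(-1.9137e+22 * 149.5 * 1e-24 / 1.25)
p = 0.10139

0.10139


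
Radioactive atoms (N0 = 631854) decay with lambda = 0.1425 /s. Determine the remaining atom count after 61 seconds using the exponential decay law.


N = N0 * exp(-lambda * t)
N = 631854 * exp(-0.1425 * 61)
N = 106.05

106.05


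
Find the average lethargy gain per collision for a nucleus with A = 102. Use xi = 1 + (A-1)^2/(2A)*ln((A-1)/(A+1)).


xi = 1 + (A-1)^2/(2A) * ln((A-1)/(A+1))
xi = 1 + (102-1)^2/(2*102) * ln((102-1)/(102 +1))
xi = 0.019480

0.019480


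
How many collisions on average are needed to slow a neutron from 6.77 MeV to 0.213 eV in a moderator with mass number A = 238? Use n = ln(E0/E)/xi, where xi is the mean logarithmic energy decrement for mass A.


xi = 1 + (A-1)^2/(2A)*ln((A-1)/(A+1)) = 0.008379872 (for A = 238)
n = ln(E0/E) / xi
n = ln(6.77e6 / 0.213) / 0.008379872
n = ln(3.178404e+07) / 0.008379872 = 2061.4

2061.4


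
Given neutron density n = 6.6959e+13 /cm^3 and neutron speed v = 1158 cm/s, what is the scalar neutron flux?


phi = n * v
phi = 6.6959e+13 * 1158
phi = 7.7539e+16 /cm^2/s

7.7539e+16


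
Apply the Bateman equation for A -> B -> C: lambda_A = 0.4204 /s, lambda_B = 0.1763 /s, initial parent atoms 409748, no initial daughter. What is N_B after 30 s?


N_B(t) = lambda_A * N_A0 / (lambda_B - lambda_A) * [exp(-lambda_A*t) - exp(-lambda_B*t)]
exp(-0.4204*30) = 3.331793e-06; exp(-0.1763*30) = 0.005046805
N_B = 0.4204 * 409748 / (0.1763 - 0.4204) * (3.331793e-06 - 0.005046805)
N_B = 3559.1

3559.1


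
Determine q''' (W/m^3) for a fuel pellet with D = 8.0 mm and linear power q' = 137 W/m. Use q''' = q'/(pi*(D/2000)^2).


r = D / 2 / 1000 = 8.0 / 2 / 1000 = 0.004 m
q''' = q' / (pi * r^2)
q''' = 137 / (pi * 0.004^2)
q''' = 2.7255e+06 W/m^3

2.7255e+06


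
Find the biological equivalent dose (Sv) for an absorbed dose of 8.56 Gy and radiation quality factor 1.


H = D * Q
H = 8.56 * 1
H = 8.5600 Sv

8.5600


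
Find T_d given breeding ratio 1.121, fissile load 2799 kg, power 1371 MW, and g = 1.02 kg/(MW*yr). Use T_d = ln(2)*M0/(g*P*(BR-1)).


Breeding gain G = BR - 1 = 1.121 - 1 = 0.121
Fissile production rate = g * P * G = 1.02 * 1371 * 0.121 = 169.20882 kg/yr
T_d = ln(2) * M0 / (g * P * G)
T_d = ln(2) * 2799 / 169.20882 = 11.466 yr

11.466


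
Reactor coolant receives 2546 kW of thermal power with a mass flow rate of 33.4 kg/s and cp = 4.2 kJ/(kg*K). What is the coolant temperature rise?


dT = Q / (m_dot * cp)
dT = 2546 / (33.4 * 4.2)
dT = 18.149 C

18.149


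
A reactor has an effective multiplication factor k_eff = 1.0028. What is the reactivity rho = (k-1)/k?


rho = (k_eff - 1) / k_eff
rho = (1.0028 - 1) / 1.0028
rho = 0.0027922

0.0027922


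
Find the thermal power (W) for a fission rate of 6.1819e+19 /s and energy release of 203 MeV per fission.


P = fission_rate * E_MeV * 1.602e-13
P = 6.1819e+19 * 203 * 1.602e-13
P = 2.0104e+09 W

2.0104e+09


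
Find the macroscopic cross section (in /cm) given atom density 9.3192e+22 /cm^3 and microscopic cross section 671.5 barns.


Sigma = N * sigma_barns * 1e-24
Sigma = 9.3192e+22 * 671.5 * 1e-24
Sigma = 62.578 /cm

62.578


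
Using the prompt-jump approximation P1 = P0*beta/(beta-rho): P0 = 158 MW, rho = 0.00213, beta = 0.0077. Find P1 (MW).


P1/P0 = beta / (beta - rho)
P1/P0 = 0.0077 / (0.0077 - 0.00213) = 1.382406
P1 = 158 * 1.382406 = 218.42 MW

218.42


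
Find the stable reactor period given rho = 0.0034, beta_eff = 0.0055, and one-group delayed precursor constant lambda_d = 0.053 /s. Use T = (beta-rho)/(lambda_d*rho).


T = (beta - rho) / (lambda_d * rho)
T = (0.0055 - 0.0034) / (0.053 * 0.0034)
T = 11.654 s

11.654


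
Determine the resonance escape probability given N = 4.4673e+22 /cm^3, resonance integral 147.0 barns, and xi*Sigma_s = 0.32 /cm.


p = exp(-N * I * 1e-24 / (xi*Sigma_s))
p = exp(-4.4673e+22 * 147.0 * 1e-24 / 0.32)
p = 1.2234e-09

1.2234e-09


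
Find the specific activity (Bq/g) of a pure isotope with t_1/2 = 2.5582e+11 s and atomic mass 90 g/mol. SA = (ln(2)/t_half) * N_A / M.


lambda = ln(2) / t_half = ln(2) / 2.5582e+11 = 2.709511e-12 /s
SA = lambda * N_A / M
SA = 2.709511e-12 * 6.022e23 / 90
SA = 1.8130e+10 Bq/g

1.8130e+10


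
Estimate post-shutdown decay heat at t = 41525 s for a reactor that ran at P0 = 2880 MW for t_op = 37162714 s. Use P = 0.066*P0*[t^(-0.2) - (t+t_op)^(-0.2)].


P/P0 = 0.066 * [t^(-0.2) - (t + t_op)^(-0.2)]
P/P0 = 0.066 * [41525^(-0.2) - (41525 + 37162714)^(-0.2)]
P/P0 = 0.066 * [0.1192170 - 0.03061128] = 0.005847978
P = 2880 * 0.005847978 = 16.842 MW

16.842


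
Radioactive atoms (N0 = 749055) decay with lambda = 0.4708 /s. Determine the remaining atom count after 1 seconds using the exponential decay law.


N = N0 * exp(-lambda * t)
N = 749055 * exp(-0.4708 * 1)
N = 467787

467787


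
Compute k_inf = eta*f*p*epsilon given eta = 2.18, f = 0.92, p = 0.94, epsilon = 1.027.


k_inf = eta * f * p * epsilon
k_inf = 2.18 * 0.92 * 0.94 * 1.027
k_inf = 1.9362

1.9362


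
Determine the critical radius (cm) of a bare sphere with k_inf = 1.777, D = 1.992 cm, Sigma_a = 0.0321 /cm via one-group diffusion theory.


L^2 = D / Sigma_a = 1.992 / 0.0321 = 62.05607 cm^2
B_m^2 = (k_inf - 1) / L^2 = (1.777 - 1) / 62.05607 = 0.01252093 /cm^2
For a bare sphere: B_g = pi/R, so R_c = pi / sqrt(B_m^2)
R_c = pi / sqrt(0.01252093) = 28.076 cm

28.076


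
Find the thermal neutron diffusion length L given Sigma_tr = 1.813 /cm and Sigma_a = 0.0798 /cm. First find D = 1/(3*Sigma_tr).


D = 1 / (3 * Sigma_tr) = 1 / (3 * 1.813) = 0.1838573 cm
L = sqrt(D / Sigma_a)
L = sqrt(0.1838573 / 0.0798)
L = 1.5179 cm

1.5179


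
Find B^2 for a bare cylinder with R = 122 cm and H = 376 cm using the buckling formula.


B^2 = (2.405/R)^2 + (pi/H)^2
B^2 = (2.405/122)^2 + (pi/376)^2
B^2 = 4.5842e-04 /cm^2

4.5842e-04


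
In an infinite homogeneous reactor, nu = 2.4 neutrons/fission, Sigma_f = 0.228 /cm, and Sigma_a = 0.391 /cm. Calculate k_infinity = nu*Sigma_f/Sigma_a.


k_inf = nu * Sigma_f / Sigma_a
k_inf = 2.4 * 0.228 / 0.391
k_inf = 1.3995

1.3995


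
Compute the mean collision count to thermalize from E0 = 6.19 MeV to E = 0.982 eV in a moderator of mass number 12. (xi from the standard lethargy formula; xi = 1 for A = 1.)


xi = 1 + (A-1)^2/(2A)*ln((A-1)/(A+1)) = 0.1577690 (for A = 12)
n = ln(E0/E) / xi
n = ln(6.19e6 / 0.982) / 0.1577690
n = ln(6.303462e+06) / 0.1577690 = 99.238

99.238


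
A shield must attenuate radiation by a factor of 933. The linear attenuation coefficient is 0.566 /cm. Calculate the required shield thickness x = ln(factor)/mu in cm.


x = ln(factor) / mu
x = ln(933) / 0.566
x = 12.082 cm

12.082


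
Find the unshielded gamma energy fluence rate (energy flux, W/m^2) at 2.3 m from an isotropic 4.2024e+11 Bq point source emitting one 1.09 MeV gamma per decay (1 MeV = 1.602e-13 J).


psi = A * E * 1.602e-13 / (4*pi*r^2)
psi = 4.2024e+11 * 1.09 * 1.602e-13 / (4*pi*2.3^2)
psi = 0.0011039 W/m^2

0.0011039


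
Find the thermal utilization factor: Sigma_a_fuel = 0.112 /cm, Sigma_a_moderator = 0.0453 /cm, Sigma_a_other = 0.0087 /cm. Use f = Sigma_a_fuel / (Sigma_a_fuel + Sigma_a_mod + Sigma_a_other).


f = Sigma_a_fuel / (Sigma_a_fuel + Sigma_a_mod + Sigma_a_other)
f = 0.112 / (0.112 + 0.0453 + 0.0087)
f = 0.67470

0.67470


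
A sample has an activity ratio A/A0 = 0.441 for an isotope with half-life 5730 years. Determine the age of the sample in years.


lambda = ln(2) / t_half = ln(2) / 5730 = 1.209681e-04 /yr
t = -ln(A/A0) / lambda
t = -ln(0.441) / 1.209681e-04
t = 6768.0 yr

6768.0


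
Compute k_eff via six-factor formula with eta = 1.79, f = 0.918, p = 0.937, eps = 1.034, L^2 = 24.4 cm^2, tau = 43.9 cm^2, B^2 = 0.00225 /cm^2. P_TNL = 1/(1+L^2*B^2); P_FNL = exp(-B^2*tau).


k_inf = eta*f*p*eps = 1.79*0.918*0.937*1.034 = 1.592047
P_TNL = 1/(1 + L^2*B^2) = 1/(1 + 24.4*0.00225) = 0.9479572
P_FNL = exp(-B^2*tau) = exp(-0.00225*43.9) = 0.9059465
k_eff = k_inf * P_TNL * P_FNL = 1.592047 * 0.9479572 * 0.9059465
k_eff = 1.3672

1.3672
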